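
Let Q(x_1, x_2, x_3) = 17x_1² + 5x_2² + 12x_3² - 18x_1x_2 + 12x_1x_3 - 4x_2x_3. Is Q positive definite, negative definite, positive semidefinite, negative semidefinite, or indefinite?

positive definite

The symmetric matrix is A = [[17, -9, 6], [-9, 5, -2], [6, -2, 12]].
An LDLᵀ factorisation of A has diagonal entries 17, 4/17, 4.
That gives 3 positive pivots.
Hence Q is positive definite.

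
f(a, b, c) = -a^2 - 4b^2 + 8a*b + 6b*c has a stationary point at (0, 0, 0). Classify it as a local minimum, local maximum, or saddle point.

saddle point

The Hessian at the origin is H = [[-2, 8, 0], [8, -8, 6], [0, 6, 0]].
Congruent diagonalization of H (simultaneous row and column reduction) yields pivots -2, 24, -3/2.
So there are 1 positive, 2 negative pivots.
H is indefinite, so the origin is a saddle point.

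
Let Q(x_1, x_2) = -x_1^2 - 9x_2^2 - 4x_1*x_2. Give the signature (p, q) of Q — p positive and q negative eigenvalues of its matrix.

The associated matrix is A = [[-1, -2], [-2, -9]].
Row-reducing A symmetrically gives the diagonal entries -1, -5.
So there are 2 negative pivots.

(0, 2)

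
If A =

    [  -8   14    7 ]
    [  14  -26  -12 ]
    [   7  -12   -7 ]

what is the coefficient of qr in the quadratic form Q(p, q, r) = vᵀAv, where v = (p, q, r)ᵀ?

-24

The coefficient of qr is A[2,3] + A[3,2] = 2·(-12) = -24.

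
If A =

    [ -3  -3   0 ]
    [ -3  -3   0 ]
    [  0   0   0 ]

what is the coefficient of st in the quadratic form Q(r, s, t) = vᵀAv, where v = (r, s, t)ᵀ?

The coefficient of st is A[2,3] + A[3,2] = 2·0 = 0.

0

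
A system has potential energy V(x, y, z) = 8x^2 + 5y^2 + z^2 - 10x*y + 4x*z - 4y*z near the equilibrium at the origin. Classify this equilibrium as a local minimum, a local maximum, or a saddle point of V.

local minimum

The Hessian at the origin is H = [[16, -10, 4], [-10, 10, -4], [4, -4, 2]].
Row-reducing H symmetrically gives the diagonal entries 16, 15/4, 2/5.
Counting signs: 3 positive.
H is positive definite, so the origin is a strict local minimum.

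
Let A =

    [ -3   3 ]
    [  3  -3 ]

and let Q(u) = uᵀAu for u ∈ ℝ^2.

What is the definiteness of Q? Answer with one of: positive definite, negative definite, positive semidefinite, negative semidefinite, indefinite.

For the 2×2 matrix [[-3, 3], [3, -3]]: det = -3·-3 − (3)² = 0, trace = -6.
det = 0 so one eigenvalue is zero; the form is semidefinite with the sign of the trace.

negative semidefinite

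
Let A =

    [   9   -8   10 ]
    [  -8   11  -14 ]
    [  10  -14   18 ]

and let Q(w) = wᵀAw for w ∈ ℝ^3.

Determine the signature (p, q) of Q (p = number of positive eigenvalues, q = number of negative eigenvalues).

Applying the same elementary operations to the rows and columns of A produces a congruent diagonal matrix with entries 9, 35/9, 6/35.
That gives 3 positive pivots.

(3, 0)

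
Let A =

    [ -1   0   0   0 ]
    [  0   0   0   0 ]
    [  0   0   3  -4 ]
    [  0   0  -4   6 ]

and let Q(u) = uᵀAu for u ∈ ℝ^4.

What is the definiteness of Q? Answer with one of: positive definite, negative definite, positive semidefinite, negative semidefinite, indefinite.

indefinite

Applying the same elementary operations to the rows and columns of A produces a congruent diagonal matrix with entries -1, 0, 3, 2/3.
Counting signs: 2 positive, 1 negative, 1 zero.
Hence Q is indefinite.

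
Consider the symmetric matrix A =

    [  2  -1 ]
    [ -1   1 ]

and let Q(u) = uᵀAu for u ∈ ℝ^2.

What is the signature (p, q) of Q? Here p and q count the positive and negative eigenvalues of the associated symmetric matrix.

Applying the same elementary operations to the rows and columns of A produces a congruent diagonal matrix with entries 2, 1/2.
So there are 2 positive pivots.

(2, 0)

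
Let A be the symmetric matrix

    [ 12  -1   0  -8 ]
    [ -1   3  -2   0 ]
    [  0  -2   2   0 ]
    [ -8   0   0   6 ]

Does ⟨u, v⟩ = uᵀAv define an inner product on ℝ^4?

yes

Leading principal minors: Δ_1 = 12, Δ_2 = 35, Δ_3 = 22, Δ_4 = 4.
All leading principal minors are positive, so by Sylvester's criterion Q is positive definite.
⟨·,·⟩ is an inner product exactly when A is positive definite.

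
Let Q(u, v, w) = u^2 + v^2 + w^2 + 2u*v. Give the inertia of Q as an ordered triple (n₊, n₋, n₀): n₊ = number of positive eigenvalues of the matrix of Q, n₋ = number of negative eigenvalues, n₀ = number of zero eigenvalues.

Write A = [[1, 1, 0], [1, 1, 0], [0, 0, 1]].
Symmetric row and column elimination reduces A to a congruent diagonal form with pivots 1, 0, 1.
Counting signs: 2 positive, 1 zero.

(2, 0, 1)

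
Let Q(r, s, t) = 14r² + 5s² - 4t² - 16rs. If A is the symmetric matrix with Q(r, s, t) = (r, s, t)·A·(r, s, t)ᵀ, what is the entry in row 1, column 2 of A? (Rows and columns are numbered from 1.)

The coefficient of r·s in Q is -16. For a symmetric A this equals A[1,2] + A[2,1] = 2·A[1,2].
So A[1,2] = -16/2 = -8.

-8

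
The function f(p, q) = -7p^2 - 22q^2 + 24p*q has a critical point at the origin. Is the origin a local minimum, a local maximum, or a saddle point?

local maximum

The Hessian at the origin is H = [[-14, 24], [24, -44]].
det H = -14·-44 − (24)² = 40 > 0 and H[1,1] = -14 < 0, so H is negative definite.
Therefore the origin is a local maximum.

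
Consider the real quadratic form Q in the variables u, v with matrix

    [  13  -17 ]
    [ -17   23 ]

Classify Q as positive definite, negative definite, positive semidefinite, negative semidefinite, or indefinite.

positive definite

Leading principal minors: Δ_1 = 13, Δ_2 = 10.
All leading principal minors are positive, so by Sylvester's criterion Q is positive definite.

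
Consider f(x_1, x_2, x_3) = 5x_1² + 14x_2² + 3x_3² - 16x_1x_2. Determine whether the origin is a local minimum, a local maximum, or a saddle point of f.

local minimum

The Hessian at the origin is H = [[10, -16, 0], [-16, 28, 0], [0, 0, 6]].
Symmetric row and column elimination reduces H to a congruent diagonal form with pivots 10, 12/5, 6.
Counting signs: 3 positive.
H is positive definite, so the origin is a strict local minimum.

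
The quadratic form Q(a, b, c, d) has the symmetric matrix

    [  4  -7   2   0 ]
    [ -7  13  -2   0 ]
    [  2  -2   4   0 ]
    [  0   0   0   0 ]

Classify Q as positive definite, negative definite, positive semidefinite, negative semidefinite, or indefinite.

positive semidefinite

Congruent diagonalization of A (simultaneous row and column reduction) yields pivots 4, 3/4, 0, 0.
Counting signs: 2 positive, 2 zero.
Hence Q is positive semidefinite.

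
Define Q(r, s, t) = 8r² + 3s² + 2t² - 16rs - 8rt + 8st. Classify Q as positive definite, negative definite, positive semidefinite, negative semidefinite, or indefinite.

indefinite

The symmetric matrix is A = [[8, -8, -4], [-8, 3, 4], [-4, 4, 2]].
Symmetric row and column elimination reduces A to a congruent diagonal form with pivots 8, -5, 0.
That gives 1 positive, 1 negative, 1 zero pivots.
Hence Q is indefinite.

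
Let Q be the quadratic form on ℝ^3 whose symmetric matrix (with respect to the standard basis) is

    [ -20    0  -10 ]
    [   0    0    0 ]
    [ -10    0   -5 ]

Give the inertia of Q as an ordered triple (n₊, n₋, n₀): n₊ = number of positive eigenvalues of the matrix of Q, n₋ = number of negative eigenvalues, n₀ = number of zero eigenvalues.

Row-reducing A symmetrically gives the diagonal entries -20, 0, 0.
Counting signs: 1 negative, 2 zero.

(0, 1, 2)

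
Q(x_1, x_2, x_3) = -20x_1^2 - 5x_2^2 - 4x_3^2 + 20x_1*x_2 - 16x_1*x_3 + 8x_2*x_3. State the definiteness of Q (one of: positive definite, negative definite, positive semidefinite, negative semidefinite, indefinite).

negative semidefinite

The associated matrix is A = [[-20, 10, -8], [10, -5, 4], [-8, 4, -4]].
Applying the same elementary operations to the rows and columns of A produces a congruent diagonal matrix with entries -20, 0, -4/5.
Counting signs: 2 negative, 1 zero.
Hence Q is negative semidefinite.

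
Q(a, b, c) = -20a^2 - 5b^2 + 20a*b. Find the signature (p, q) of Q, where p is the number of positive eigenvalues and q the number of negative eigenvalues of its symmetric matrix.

The associated matrix is A = [[-20, 10, 0], [10, -5, 0], [0, 0, 0]].
Applying the same elementary operations to the rows and columns of A produces a congruent diagonal matrix with entries -20, 0, 0.
That gives 1 negative, 2 zero pivots.

(0, 1)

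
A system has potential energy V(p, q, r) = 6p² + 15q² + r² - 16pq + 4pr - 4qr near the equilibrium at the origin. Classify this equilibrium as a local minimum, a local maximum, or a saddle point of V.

The Hessian at the origin is H = [[12, -16, 4], [-16, 30, -4], [4, -4, 2]].
Symmetric row and column elimination reduces H to a congruent diagonal form with pivots 12, 26/3, 6/13.
Counting signs: 3 positive.
H is positive definite, so the origin is a strict local minimum.

local minimum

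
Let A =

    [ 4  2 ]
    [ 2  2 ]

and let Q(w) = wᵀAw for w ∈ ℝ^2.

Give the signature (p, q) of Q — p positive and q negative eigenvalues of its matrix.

Row-reducing A symmetrically gives the diagonal entries 4, 1.
Counting signs: 2 positive.

(2, 0)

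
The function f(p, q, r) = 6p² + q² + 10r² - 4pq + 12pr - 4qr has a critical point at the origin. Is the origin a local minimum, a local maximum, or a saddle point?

local minimum

The Hessian at the origin is H = [[12, -4, 12], [-4, 2, -4], [12, -4, 20]].
Symmetric row and column elimination reduces H to a congruent diagonal form with pivots 12, 2/3, 8.
Counting signs: 3 positive.
H is positive definite, so the origin is a strict local minimum.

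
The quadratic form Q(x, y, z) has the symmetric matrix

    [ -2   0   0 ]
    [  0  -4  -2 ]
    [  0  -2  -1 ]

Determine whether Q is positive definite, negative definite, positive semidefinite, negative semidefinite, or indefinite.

negative semidefinite

Symmetric row and column elimination reduces A to a congruent diagonal form with pivots -2, -4, 0.
Counting signs: 2 negative, 1 zero.
Hence Q is negative semidefinite.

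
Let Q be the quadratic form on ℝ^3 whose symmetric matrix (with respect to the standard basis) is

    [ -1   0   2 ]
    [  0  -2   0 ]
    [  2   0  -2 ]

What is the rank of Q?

Congruent diagonalization of A (simultaneous row and column reduction) yields pivots -1, -2, 2.
So there are 1 positive, 2 negative pivots.
The rank is the number of nonzero pivots: 3.

3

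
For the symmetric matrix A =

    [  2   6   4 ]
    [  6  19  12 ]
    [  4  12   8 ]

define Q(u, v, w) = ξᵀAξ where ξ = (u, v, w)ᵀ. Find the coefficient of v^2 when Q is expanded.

19

The coefficient of v^2 is the diagonal entry A[2,2] = 19.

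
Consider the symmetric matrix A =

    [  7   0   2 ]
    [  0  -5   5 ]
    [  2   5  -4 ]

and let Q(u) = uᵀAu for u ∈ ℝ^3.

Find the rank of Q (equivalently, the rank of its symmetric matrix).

An LDLᵀ factorisation of A has diagonal entries 7, -5, 3/7.
That gives 2 positive, 1 negative pivots.
The rank is the number of nonzero pivots: 3.

3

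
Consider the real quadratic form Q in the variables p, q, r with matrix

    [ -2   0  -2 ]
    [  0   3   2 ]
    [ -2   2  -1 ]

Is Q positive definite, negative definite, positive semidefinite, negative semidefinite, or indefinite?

Row-reducing A symmetrically gives the diagonal entries -2, 3, -1/3.
So there are 1 positive, 2 negative pivots.
Hence Q is indefinite.

indefinite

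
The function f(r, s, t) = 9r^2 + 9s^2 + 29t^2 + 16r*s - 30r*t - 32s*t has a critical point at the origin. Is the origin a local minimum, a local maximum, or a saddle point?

The Hessian at the origin is H = [[18, 16, -30], [16, 18, -32], [-30, -32, 58]].
Congruent diagonalization of H (simultaneous row and column reduction) yields pivots 18, 34/9, 8/17.
So there are 3 positive pivots.
H is positive definite, so the origin is a strict local minimum.

local minimum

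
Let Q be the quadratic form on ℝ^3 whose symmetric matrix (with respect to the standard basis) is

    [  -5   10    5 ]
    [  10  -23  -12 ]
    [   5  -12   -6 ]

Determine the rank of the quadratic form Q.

An LDLᵀ factorisation of A has diagonal entries -5, -3, 1/3.
Counting signs: 1 positive, 2 negative.
The rank is the number of nonzero pivots: 3.

3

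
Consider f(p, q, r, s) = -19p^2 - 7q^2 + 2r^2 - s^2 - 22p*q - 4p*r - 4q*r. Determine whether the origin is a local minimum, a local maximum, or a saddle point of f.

saddle point

The Hessian at the origin is H = [[-38, -22, -4, 0], [-22, -14, -4, 0], [-4, -4, 4, 0], [0, 0, 0, -2]].
Row-reducing H symmetrically gives the diagonal entries -38, -24/19, 20/3, -2.
So there are 1 positive, 3 negative pivots.
H is indefinite, so the origin is a saddle point.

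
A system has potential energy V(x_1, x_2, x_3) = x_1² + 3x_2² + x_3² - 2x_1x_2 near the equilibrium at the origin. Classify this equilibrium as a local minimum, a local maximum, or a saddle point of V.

local minimum

The Hessian at the origin is H = [[2, -2, 0], [-2, 6, 0], [0, 0, 2]].
Applying the same elementary operations to the rows and columns of H produces a congruent diagonal matrix with entries 2, 4, 2.
Counting signs: 3 positive.
H is positive definite, so the origin is a strict local minimum.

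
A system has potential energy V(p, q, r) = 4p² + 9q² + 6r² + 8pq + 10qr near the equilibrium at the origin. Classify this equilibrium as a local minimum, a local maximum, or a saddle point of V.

local minimum

The Hessian at the origin is H = [[8, 8, 0], [8, 18, 10], [0, 10, 12]].
Symmetric row and column elimination reduces H to a congruent diagonal form with pivots 8, 10, 2.
So there are 3 positive pivots.
H is positive definite, so the origin is a strict local minimum.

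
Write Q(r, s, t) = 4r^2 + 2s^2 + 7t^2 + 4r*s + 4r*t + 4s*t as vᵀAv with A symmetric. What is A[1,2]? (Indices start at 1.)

2

The coefficient of r·s in Q is 4. For a symmetric A this equals A[1,2] + A[2,1] = 2·A[1,2].
So A[1,2] = 4/2 = 2.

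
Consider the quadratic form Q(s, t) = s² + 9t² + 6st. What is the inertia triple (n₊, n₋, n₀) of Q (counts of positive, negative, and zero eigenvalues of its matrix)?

Write A = [[1, 3], [3, 9]].
Congruent diagonalization of A (simultaneous row and column reduction) yields pivots 1, 0.
That gives 1 positive, 1 zero pivots.

(1, 0, 1)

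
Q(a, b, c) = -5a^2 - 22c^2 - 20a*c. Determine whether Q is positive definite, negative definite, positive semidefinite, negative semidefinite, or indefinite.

Write A = [[-5, 0, -10], [0, 0, 0], [-10, 0, -22]].
Congruent diagonalization of A (simultaneous row and column reduction) yields pivots -5, 0, -2.
So there are 2 negative, 1 zero pivots.
Hence Q is negative semidefinite.

negative semidefinite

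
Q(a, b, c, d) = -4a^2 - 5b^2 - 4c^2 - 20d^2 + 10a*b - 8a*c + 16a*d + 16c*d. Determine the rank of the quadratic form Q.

4

The symmetric matrix is A = [[-4, 5, -4, 8], [5, -5, 0, 0], [-4, 0, -4, 8], [8, 0, 8, -20]].
Congruent diagonalization of A (simultaneous row and column reduction) yields pivots -4, 5/4, -20, -4.
Counting signs: 1 positive, 3 negative.
The rank is the number of nonzero pivots: 4.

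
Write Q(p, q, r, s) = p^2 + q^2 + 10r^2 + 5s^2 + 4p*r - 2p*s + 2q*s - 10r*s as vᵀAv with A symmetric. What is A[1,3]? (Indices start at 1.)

The coefficient of p·r in Q is 4. For a symmetric A this equals A[1,3] + A[3,1] = 2·A[1,3].
So A[1,3] = 4/2 = 2.

2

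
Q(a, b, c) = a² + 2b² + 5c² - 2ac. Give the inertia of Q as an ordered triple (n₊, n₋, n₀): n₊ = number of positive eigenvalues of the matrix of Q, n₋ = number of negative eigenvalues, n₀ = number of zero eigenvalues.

The associated matrix is A = [[1, 0, -1], [0, 2, 0], [-1, 0, 5]].
Row-reducing A symmetrically gives the diagonal entries 1, 2, 4.
That gives 3 positive pivots.

(3, 0, 0)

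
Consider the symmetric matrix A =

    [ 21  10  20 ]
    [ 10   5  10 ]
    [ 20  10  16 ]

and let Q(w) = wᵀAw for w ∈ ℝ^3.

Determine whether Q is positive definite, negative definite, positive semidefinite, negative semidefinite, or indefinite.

Congruent diagonalization of A (simultaneous row and column reduction) yields pivots 21, 5/21, -4.
So there are 2 positive, 1 negative pivots.
Hence Q is indefinite.

indefinite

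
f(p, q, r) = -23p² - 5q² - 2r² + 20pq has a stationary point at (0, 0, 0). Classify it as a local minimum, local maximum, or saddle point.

The Hessian at the origin is H = [[-46, 20, 0], [20, -10, 0], [0, 0, -4]].
Applying the same elementary operations to the rows and columns of H produces a congruent diagonal matrix with entries -46, -30/23, -4.
So there are 3 negative pivots.
H is negative definite, so the origin is a strict local maximum.

local maximum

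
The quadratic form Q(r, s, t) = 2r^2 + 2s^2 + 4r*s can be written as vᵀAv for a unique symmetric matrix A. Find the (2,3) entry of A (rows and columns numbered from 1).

0

The coefficient of s·t in Q is 0. For a symmetric A this equals A[2,3] + A[3,2] = 2·A[2,3].
So A[2,3] = 0/2 = 0.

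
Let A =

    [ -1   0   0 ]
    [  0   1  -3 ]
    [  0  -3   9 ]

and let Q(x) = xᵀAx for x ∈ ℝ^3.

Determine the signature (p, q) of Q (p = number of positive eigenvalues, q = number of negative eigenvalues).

(1, 1)

Row-reducing A symmetrically gives the diagonal entries -1, 1, 0.
So there are 1 positive, 1 negative, 1 zero pivots.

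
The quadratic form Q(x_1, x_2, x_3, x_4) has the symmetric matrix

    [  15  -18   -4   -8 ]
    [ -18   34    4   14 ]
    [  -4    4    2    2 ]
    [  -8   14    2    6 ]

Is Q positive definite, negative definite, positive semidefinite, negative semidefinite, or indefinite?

positive definite

Leading principal minors: Δ_1 = 15, Δ_2 = 186, Δ_3 = 164, Δ_4 = 24.
All leading principal minors are positive, so by Sylvester's criterion Q is positive definite.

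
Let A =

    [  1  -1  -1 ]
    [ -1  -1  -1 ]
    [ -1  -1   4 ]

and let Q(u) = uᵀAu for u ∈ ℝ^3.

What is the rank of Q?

Congruent diagonalization of A (simultaneous row and column reduction) yields pivots 1, -2, 5.
Counting signs: 2 positive, 1 negative.
The rank is the number of nonzero pivots: 3.

3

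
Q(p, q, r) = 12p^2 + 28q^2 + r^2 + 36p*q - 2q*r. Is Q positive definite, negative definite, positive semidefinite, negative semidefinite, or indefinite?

positive semidefinite

Write A = [[12, 18, 0], [18, 28, -1], [0, -1, 1]].
Row-reducing A symmetrically gives the diagonal entries 12, 1, 0.
That gives 2 positive, 1 zero pivots.
Hence Q is positive semidefinite.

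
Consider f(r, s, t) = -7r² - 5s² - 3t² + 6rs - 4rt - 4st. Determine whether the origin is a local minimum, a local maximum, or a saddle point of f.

local maximum

The Hessian at the origin is H = [[-14, 6, -4], [6, -10, -4], [-4, -4, -6]].
Row-reducing H symmetrically gives the diagonal entries -14, -52/7, -6/13.
Counting signs: 3 negative.
H is negative definite, so the origin is a strict local maximum.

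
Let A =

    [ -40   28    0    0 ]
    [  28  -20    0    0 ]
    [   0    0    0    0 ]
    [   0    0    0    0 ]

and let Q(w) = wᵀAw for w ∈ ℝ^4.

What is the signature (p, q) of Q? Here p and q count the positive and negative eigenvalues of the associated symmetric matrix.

(0, 2)

Row-reducing A symmetrically gives the diagonal entries -40, -2/5, 0, 0.
That gives 2 negative, 2 zero pivots.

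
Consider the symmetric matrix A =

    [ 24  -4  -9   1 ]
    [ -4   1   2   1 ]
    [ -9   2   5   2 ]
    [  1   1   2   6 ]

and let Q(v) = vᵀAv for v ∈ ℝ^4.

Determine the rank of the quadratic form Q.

Row-reducing A symmetrically gives the diagonal entries 24, 1/3, 7/8, 10/7.
So there are 4 positive pivots.
The rank is the number of nonzero pivots: 4.

4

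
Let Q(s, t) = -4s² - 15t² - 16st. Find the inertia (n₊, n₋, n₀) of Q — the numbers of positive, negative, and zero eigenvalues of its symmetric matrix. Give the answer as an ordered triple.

Write A = [[-4, -8], [-8, -15]].
Congruent diagonalization of A (simultaneous row and column reduction) yields pivots -4, 1.
Counting signs: 1 positive, 1 negative.

(1, 1, 0)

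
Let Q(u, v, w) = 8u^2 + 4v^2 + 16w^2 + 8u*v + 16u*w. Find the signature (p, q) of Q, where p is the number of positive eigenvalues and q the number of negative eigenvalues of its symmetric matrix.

The symmetric matrix is A = [[8, 4, 8], [4, 4, 0], [8, 0, 16]].
Congruent diagonalization of A (simultaneous row and column reduction) yields pivots 8, 2, 0.
So there are 2 positive, 1 zero pivots.

(2, 0)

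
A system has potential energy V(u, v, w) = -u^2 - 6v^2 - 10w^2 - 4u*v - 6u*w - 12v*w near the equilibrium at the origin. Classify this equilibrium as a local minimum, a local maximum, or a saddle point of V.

The Hessian at the origin is H = [[-2, -4, -6], [-4, -12, -12], [-6, -12, -20]].
Congruent diagonalization of H (simultaneous row and column reduction) yields pivots -2, -4, -2.
That gives 3 negative pivots.
H is negative definite, so the origin is a strict local maximum.

local maximum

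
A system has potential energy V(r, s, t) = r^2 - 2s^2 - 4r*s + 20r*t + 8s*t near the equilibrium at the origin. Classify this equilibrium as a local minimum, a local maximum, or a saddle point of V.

The Hessian at the origin is H = [[2, -4, 20], [-4, -4, 8], [20, 8, 0]].
An LDLᵀ factorisation of H has diagonal entries 2, -12, -8.
So there are 1 positive, 2 negative pivots.
H is indefinite, so the origin is a saddle point.

saddle point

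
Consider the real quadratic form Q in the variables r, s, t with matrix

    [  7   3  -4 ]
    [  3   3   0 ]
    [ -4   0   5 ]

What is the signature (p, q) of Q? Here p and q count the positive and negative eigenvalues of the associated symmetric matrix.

(3, 0)

Applying the same elementary operations to the rows and columns of A produces a congruent diagonal matrix with entries 7, 12/7, 1.
So there are 3 positive pivots.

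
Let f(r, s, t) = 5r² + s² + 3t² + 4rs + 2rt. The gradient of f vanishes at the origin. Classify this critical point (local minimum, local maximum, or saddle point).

The Hessian at the origin is H = [[10, 4, 2], [4, 2, 0], [2, 0, 6]].
Symmetric row and column elimination reduces H to a congruent diagonal form with pivots 10, 2/5, 4.
So there are 3 positive pivots.
H is positive definite, so the origin is a strict local minimum.

local minimum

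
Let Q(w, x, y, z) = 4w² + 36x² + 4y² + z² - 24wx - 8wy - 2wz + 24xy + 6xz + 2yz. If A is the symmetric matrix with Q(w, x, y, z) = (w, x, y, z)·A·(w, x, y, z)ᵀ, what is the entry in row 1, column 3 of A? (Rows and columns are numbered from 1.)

-4

The coefficient of w·y in Q is -8. For a symmetric A this equals A[1,3] + A[3,1] = 2·A[1,3].
So A[1,3] = -8/2 = -4.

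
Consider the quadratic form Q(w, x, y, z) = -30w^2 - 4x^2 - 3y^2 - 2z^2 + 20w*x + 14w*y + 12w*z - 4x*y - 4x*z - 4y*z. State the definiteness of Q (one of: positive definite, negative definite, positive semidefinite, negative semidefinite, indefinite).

negative definite

The symmetric matrix of Q is A = [[-30, 10, 7, 6], [10, -4, -2, -2], [7, -2, -3, -2], [6, -2, -2, -2]].
Leading principal minors: Δ_1 = -30, Δ_2 = 20, Δ_3 = -24, Δ_4 = 12.
The signs alternate starting with Δ_1 < 0, so by Sylvester's criterion Q is negative definite.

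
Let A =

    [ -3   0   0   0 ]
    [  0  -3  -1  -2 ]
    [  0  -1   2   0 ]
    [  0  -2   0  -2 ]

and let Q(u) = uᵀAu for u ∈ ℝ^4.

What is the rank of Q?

4

An LDLᵀ factorisation of A has diagonal entries -3, -3, 7/3, -6/7.
Counting signs: 1 positive, 3 negative.
The rank is the number of nonzero pivots: 4.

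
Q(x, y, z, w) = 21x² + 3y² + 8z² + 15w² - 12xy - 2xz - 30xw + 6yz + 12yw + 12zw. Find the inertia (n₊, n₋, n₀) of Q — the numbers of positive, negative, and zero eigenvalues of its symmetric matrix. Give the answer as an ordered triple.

The symmetric matrix is A = [[21, -6, -1, -15], [-6, 3, 3, 6], [-1, 3, 8, 6], [-15, 6, 6, 15]].
Applying the same elementary operations to the rows and columns of A produces a congruent diagonal matrix with entries 21, 9/7, 20/9, 3/4.
Counting signs: 4 positive.

(4, 0, 0)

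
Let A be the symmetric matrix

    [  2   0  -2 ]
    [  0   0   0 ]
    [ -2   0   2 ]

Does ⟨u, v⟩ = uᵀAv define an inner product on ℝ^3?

no

Symmetric row and column elimination reduces A to a congruent diagonal form with pivots 2, 0, 0.
So there are 1 positive, 2 zero pivots.
Hence Q is positive semidefinite.
⟨·,·⟩ is an inner product exactly when A is positive definite.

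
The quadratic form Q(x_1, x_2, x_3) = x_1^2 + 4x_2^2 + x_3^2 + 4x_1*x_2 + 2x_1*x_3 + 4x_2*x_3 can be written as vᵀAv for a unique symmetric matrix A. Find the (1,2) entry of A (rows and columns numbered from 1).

2

The coefficient of x_1·x_2 in Q is 4. For a symmetric A this equals A[1,2] + A[2,1] = 2·A[1,2].
So A[1,2] = 4/2 = 2.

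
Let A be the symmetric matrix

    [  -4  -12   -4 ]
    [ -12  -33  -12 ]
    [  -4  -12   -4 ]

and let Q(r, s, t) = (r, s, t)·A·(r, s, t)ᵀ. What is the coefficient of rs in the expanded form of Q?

The coefficient of rs is A[1,2] + A[2,1] = 2·(-12) = -24.

-24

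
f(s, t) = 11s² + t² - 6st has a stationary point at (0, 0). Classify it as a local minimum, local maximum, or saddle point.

The Hessian at the origin is H = [[22, -6], [-6, 2]].
det H = 22·2 − (-6)² = 8 > 0 and H[1,1] = 22 > 0, so H is positive definite.
Therefore the origin is a local minimum.

local minimum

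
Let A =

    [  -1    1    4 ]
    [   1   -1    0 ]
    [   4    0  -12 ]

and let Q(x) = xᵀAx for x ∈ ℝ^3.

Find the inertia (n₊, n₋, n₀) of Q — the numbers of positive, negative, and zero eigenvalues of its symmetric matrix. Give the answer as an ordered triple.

By Sylvester's law of inertia any congruent diagonalization of A has 1 positive, 2 negative and 0 zero entries.

(1, 2, 0)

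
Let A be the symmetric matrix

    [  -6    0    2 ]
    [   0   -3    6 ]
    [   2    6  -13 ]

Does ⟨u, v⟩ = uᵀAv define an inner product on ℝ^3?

no

An LDLᵀ factorisation of A has diagonal entries -6, -3, -1/3.
That gives 3 negative pivots.
Hence Q is negative definite.
⟨·,·⟩ is an inner product exactly when A is positive definite.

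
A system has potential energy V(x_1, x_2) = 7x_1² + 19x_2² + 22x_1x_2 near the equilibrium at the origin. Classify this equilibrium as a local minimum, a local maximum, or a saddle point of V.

local minimum

The Hessian at the origin is H = [[14, 22], [22, 38]].
det H = 14·38 − (22)² = 48 > 0 and H[1,1] = 14 > 0, so H is positive definite.
Therefore the origin is a local minimum.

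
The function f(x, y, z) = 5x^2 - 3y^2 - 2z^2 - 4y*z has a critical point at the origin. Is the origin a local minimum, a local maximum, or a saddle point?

The Hessian at the origin is H = [[10, 0, 0], [0, -6, -4], [0, -4, -4]].
Applying the same elementary operations to the rows and columns of H produces a congruent diagonal matrix with entries 10, -6, -4/3.
So there are 1 positive, 2 negative pivots.
H is indefinite, so the origin is a saddle point.

saddle point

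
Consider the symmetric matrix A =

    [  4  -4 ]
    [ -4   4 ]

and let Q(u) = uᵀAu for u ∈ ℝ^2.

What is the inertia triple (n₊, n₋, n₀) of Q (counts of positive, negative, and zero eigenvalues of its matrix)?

(1, 0, 1)

Row-reducing A symmetrically gives the diagonal entries 4, 0.
Counting signs: 1 positive, 1 zero.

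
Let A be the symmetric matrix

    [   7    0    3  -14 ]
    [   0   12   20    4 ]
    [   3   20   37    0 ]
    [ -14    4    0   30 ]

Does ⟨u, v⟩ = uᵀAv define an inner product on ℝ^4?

yes

Applying the same elementary operations to the rows and columns of A produces a congruent diagonal matrix with entries 7, 12, 50/21, 12/25.
So there are 4 positive pivots.
Hence Q is positive definite.
⟨·,·⟩ is an inner product exactly when A is positive definite.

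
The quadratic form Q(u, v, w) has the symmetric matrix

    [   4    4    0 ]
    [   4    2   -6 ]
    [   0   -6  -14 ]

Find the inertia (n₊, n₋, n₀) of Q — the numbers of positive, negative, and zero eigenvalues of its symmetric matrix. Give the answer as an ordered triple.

Applying the same elementary operations to the rows and columns of A produces a congruent diagonal matrix with entries 4, -2, 4.
That gives 2 positive, 1 negative pivots.

(2, 1, 0)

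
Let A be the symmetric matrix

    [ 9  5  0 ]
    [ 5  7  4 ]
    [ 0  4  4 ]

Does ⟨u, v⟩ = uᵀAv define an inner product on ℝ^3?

Symmetric row and column elimination reduces A to a congruent diagonal form with pivots 9, 38/9, 4/19.
So there are 3 positive pivots.
Hence Q is positive definite.
⟨·,·⟩ is an inner product exactly when A is positive definite.

yes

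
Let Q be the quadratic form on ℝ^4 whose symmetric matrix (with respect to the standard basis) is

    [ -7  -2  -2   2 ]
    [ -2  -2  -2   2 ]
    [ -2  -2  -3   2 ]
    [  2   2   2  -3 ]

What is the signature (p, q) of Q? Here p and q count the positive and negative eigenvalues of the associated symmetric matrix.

Symmetric row and column elimination reduces A to a congruent diagonal form with pivots -7, -10/7, -1, -1.
Counting signs: 4 negative.

(0, 4)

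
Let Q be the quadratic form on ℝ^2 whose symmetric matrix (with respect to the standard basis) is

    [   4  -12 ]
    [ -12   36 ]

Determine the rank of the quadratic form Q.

Applying the same elementary operations to the rows and columns of A produces a congruent diagonal matrix with entries 4, 0.
Counting signs: 1 positive, 1 zero.
The rank is the number of nonzero pivots: 1.

1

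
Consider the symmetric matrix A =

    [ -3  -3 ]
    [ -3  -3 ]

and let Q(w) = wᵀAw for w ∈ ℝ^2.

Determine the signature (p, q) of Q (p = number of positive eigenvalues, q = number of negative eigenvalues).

Row-reducing A symmetrically gives the diagonal entries -3, 0.
That gives 1 negative, 1 zero pivots.

(0, 1)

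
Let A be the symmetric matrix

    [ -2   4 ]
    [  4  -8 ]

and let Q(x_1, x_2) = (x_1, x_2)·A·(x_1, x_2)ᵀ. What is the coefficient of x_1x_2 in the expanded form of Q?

8

The coefficient of x_1x_2 is A[1,2] + A[2,1] = 2·4 = 8.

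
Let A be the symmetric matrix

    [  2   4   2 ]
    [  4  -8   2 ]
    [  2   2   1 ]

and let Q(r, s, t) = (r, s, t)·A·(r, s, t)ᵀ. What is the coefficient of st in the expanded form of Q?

4

The coefficient of st is A[2,3] + A[3,2] = 2·2 = 4.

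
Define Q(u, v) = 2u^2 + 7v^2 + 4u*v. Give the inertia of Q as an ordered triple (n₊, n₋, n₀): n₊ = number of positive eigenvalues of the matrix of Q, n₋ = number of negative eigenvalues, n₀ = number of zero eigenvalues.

Write A = [[2, 2], [2, 7]].
Applying the same elementary operations to the rows and columns of A produces a congruent diagonal matrix with entries 2, 5.
Counting signs: 2 positive.

(2, 0, 0)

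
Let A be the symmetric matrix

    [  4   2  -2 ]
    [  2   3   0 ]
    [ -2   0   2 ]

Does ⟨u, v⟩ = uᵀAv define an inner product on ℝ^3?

Leading principal minors: Δ_1 = 4, Δ_2 = 8, Δ_3 = 4.
All leading principal minors are positive, so by Sylvester's criterion Q is positive definite.
⟨·,·⟩ is an inner product exactly when A is positive definite.

yes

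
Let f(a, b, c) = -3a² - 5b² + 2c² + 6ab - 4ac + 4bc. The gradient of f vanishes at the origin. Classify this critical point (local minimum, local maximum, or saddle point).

saddle point

The Hessian at the origin is H = [[-6, 6, -4], [6, -10, 4], [-4, 4, 4]].
Row-reducing H symmetrically gives the diagonal entries -6, -4, 20/3.
That gives 1 positive, 2 negative pivots.
H is indefinite, so the origin is a saddle point.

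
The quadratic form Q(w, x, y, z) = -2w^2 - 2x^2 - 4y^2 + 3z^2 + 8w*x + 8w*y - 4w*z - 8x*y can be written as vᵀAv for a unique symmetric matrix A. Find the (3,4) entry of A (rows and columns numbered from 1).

0

The coefficient of y·z in Q is 0. For a symmetric A this equals A[3,4] + A[4,3] = 2·A[3,4].
So A[3,4] = 0/2 = 0.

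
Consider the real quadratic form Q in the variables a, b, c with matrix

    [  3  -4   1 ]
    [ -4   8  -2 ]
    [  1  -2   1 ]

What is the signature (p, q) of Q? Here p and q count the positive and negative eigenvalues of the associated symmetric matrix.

(3, 0)

Applying the same elementary operations to the rows and columns of A produces a congruent diagonal matrix with entries 3, 8/3, 1/2.
Counting signs: 3 positive.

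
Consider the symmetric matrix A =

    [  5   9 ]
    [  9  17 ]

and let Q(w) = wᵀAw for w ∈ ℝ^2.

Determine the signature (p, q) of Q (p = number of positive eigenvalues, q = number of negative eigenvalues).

Symmetric row and column elimination reduces A to a congruent diagonal form with pivots 5, 4/5.
That gives 2 positive pivots.

(2, 0)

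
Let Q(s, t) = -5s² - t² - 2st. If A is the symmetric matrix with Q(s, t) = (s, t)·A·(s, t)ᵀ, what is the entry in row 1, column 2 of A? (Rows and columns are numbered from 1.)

-1

The coefficient of s·t in Q is -2. For a symmetric A this equals A[1,2] + A[2,1] = 2·A[1,2].
So A[1,2] = -2/2 = -1.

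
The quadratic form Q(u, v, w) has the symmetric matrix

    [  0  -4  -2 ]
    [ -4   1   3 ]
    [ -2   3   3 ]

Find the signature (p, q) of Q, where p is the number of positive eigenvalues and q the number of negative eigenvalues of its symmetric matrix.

(2, 1)

By Sylvester's law of inertia any congruent diagonalization of A has 2 positive, 1 negative and 0 zero entries.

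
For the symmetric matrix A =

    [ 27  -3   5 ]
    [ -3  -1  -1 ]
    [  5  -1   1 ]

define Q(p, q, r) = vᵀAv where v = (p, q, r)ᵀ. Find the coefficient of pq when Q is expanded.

The coefficient of pq is A[1,2] + A[2,1] = 2·(-3) = -6.

-6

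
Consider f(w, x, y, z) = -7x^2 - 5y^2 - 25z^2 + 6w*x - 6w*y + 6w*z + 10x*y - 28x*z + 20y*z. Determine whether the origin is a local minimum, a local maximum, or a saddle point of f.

The Hessian at the origin is H = [[0, 6, -6, 6], [6, -14, 10, -28], [-6, 10, -10, 20], [6, -28, 20, -50]].
H is indefinite, so the origin is a saddle point.

saddle point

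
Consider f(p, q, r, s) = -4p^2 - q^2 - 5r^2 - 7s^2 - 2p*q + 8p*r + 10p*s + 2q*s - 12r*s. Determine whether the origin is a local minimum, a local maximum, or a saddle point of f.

The Hessian at the origin is H = [[-8, -2, 8, 10], [-2, -2, 0, 2], [8, 0, -10, -12], [10, 2, -12, -14]].
Row-reducing H symmetrically gives the diagonal entries -8, -3/2, 2/3, -4.
Counting signs: 1 positive, 3 negative.
H is indefinite, so the origin is a saddle point.

saddle point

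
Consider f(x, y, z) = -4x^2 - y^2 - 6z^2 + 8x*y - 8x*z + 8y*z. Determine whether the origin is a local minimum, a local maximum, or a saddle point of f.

saddle point

The Hessian at the origin is H = [[-8, 8, -8], [8, -2, 8], [-8, 8, -12]].
Applying the same elementary operations to the rows and columns of H produces a congruent diagonal matrix with entries -8, 6, -4.
That gives 1 positive, 2 negative pivots.
H is indefinite, so the origin is a saddle point.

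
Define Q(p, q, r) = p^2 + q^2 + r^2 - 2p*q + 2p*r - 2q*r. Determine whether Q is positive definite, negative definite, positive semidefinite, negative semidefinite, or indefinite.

The associated matrix is A = [[1, -1, 1], [-1, 1, -1], [1, -1, 1]].
Row-reducing A symmetrically gives the diagonal entries 1, 0, 0.
So there are 1 positive, 2 zero pivots.
Hence Q is positive semidefinite.

positive semidefinite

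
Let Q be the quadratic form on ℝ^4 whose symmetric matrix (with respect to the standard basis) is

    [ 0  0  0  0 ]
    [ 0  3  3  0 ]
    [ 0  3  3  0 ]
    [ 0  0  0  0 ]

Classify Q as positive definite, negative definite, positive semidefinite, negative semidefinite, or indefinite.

positive semidefinite

Row-reducing A symmetrically gives the diagonal entries 0, 3, 0, 0.
Counting signs: 1 positive, 3 zero.
Hence Q is positive semidefinite.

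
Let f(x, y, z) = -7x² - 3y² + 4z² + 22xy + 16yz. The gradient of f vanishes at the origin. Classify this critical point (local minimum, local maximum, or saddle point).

saddle point

The Hessian at the origin is H = [[-14, 22, 0], [22, -6, 16], [0, 16, 8]].
An LDLᵀ factorisation of H has diagonal entries -14, 200/7, -24/25.
That gives 1 positive, 2 negative pivots.
H is indefinite, so the origin is a saddle point.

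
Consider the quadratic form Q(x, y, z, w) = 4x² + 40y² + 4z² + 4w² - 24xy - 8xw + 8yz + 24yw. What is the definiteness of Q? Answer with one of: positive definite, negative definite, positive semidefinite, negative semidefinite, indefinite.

positive semidefinite

The symmetric matrix is A = [[4, -12, 0, -4], [-12, 40, 4, 12], [0, 4, 4, 0], [-4, 12, 0, 4]].
Symmetric row and column elimination reduces A to a congruent diagonal form with pivots 4, 4, 0, 0.
Counting signs: 2 positive, 2 zero.
Hence Q is positive semidefinite.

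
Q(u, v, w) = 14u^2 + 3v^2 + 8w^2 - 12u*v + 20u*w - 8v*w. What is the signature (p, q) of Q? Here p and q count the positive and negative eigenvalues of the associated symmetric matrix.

The associated matrix is A = [[14, -6, 10], [-6, 3, -4], [10, -4, 8]].
Applying the same elementary operations to the rows and columns of A produces a congruent diagonal matrix with entries 14, 3/7, 2/3.
So there are 3 positive pivots.

(3, 0)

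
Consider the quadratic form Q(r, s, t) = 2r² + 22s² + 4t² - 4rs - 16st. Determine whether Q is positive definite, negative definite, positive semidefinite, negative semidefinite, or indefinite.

positive definite

The symmetric matrix of Q is A = [[2, -2, 0], [-2, 22, -8], [0, -8, 4]].
Leading principal minors: Δ_1 = 2, Δ_2 = 40, Δ_3 = 32.
All leading principal minors are positive, so by Sylvester's criterion Q is positive definite.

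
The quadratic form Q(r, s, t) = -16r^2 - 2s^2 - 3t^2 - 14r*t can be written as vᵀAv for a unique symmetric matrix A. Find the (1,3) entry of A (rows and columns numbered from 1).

-7

The coefficient of r·t in Q is -14. For a symmetric A this equals A[1,3] + A[3,1] = 2·A[1,3].
So A[1,3] = -14/2 = -7.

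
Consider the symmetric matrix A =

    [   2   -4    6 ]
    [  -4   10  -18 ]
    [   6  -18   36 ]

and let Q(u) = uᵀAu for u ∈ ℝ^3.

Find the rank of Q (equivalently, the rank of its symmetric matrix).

2

Applying the same elementary operations to the rows and columns of A produces a congruent diagonal matrix with entries 2, 2, 0.
Counting signs: 2 positive, 1 zero.
The rank is the number of nonzero pivots: 2.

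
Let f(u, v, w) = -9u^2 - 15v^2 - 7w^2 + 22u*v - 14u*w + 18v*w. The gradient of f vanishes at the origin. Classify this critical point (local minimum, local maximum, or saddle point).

local maximum

The Hessian at the origin is H = [[-18, 22, -14], [22, -30, 18], [-14, 18, -14]].
Congruent diagonalization of H (simultaneous row and column reduction) yields pivots -18, -28/9, -20/7.
So there are 3 negative pivots.
H is negative definite, so the origin is a strict local maximum.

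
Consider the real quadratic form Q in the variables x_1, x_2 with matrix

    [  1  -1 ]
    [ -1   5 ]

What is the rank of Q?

2

Applying the same elementary operations to the rows and columns of A produces a congruent diagonal matrix with entries 1, 4.
Counting signs: 2 positive.
The rank is the number of nonzero pivots: 2.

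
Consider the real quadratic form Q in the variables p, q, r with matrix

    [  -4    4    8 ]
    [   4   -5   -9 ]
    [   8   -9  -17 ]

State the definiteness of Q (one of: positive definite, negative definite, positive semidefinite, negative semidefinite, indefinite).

negative semidefinite

Row-reducing A symmetrically gives the diagonal entries -4, -1, 0.
So there are 2 negative, 1 zero pivots.
Hence Q is negative semidefinite.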